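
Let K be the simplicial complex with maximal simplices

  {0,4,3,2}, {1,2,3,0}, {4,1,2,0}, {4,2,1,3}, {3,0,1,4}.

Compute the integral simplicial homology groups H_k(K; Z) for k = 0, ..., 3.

H_0 = Z,  H_1 = 0,  H_2 = 0,  H_3 = Z.

We work with the vertex ordering 0 < 1 < 2 < 3 < 4. The simplices of K, each written with vertices in increasing order, are:

  0-simplices (5): [0], [1], [2], [3], [4]
  1-simplices (10): [0,1], [0,2], [0,3], [0,4], [1,2], [1,3], [1,4], [2,3], [2,4], [3,4]
  2-simplices (10): [0,1,2], [0,1,3], [0,1,4], [0,2,3], [0,2,4], [0,3,4], [1,2,3], [1,2,4], [1,3,4], [2,3,4]
  3-simplices (5): [0,1,2,3], [0,1,2,4], [0,1,3,4], [0,2,3,4], [1,2,3,4]

giving chain groups C_0 ≅ Z^5, C_1 ≅ Z^10, C_2 ≅ Z^10, C_3 ≅ Z^5.

∂_1: C_1 → C_0 sends each edge [p,q] (with p < q) to q − p.
The resulting 5×10 matrix has rank 4, and its Smith normal form has invariant factors (1,1,1,1).

Boundary ∂_2: C_2 → C_1 maps a triangle to the signed sum of its edges. For instance
  ∂[0,2,3] = [2,3] − [0,3] + [0,2],
  ∂[2,3,4] = [3,4] − [2,4] + [2,3].
This gives a 10×10 integer matrix of rank 6; reducing to Smith normal form yields diagonal entries (1,1,1,1,1,1).

∂_3: C_3 → C_2 sends each 3-simplex σ to the alternating sum Σ_i (−1)^i (σ with its i-th vertex removed). For instance
  ∂[0,1,2,3] = [1,2,3] − [0,2,3] + [0,1,3] − [0,1,2],
  ∂[0,1,2,4] = [1,2,4] − [0,2,4] + [0,1,4] − [0,1,2].
As a 10×5 matrix over Z this has rank 4, with invariant factors (1,1,1,1).

Computing H_k = (kernel of ∂_k) / (image of ∂_{k+1}):

  H_0: rank C_0 − rank ∂_1 = 5 − 4 = 1, and the invariant factors of ∂_1 are all 1, so H_0 = Z.
  H_1: rank ker ∂_1 − rank ∂_2 = (10 − 4) − 6 = 0, and the invariant factors of ∂_2 are all 1, so H_1 = 0.
  H_2: rank ker ∂_2 − rank ∂_3 = (10 − 6) − 4 = 0, and the invariant factors of ∂_3 are all 1, so H_2 = 0.
  H_3: rank ker ∂_3 − rank ∂_4 = (5 − 4) − 0 = 1, and there is no ∂_4, so H_3 = Z.

(K is a triangulation of the 3-sphere S^3.)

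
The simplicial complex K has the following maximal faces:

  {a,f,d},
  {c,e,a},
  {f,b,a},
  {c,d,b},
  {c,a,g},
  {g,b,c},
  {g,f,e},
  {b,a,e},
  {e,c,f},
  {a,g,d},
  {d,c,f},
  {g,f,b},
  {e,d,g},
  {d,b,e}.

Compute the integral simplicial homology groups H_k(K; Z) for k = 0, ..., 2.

We work with the vertex ordering a < b < c < d < e < f < g. The simplices of K, each written with vertices in increasing order, are:

  0-simplices (7): a, b, c, d, e, f, g
  1-simplices (21): ab, ac, ad, ae, af, ag, bc, bd, be, bf, bg, cd, ce, cf, cg, de, df, dg, ef, eg, fg
  2-simplices (14): abe, abf, ace, acg, adf, adg, bcd, bcg, bde, bfg, cdf, cef, deg, efg

Hence C_0 ≅ Z^7, C_1 ≅ Z^21, C_2 ≅ Z^14.

∂_1: C_1 → C_0 maps an edge to its endpoints' difference, ∂[p,q] = q − p. For instance
  ∂cf = f − c.
As a 7×21 matrix over Z this has rank 6, with invariant factors (1,1,1,1,1,1).

The boundary map ∂_2: C_2 → C_1 acts by ∂[p,q,r] = [q,r] − [p,r] + [p,q]. For instance
  ∂bfg = fg − bg + bf,
  ∂deg = eg − dg + de.
The resulting 21×14 matrix has rank 13, and its Smith normal form has invariant factors (1,1,1,1,1,1,1,1,1,1,1,1,1).

Computing H_k = (kernel of ∂_k) / (image of ∂_{k+1}):

  H_0: rank C_0 − rank ∂_1 = 7 − 6 = 1, and the invariant factors of ∂_1 are all 1, so H_0 ≅ Z.
  H_1: rank ker ∂_1 − rank ∂_2 = (21 − 6) − 13 = 2, and the invariant factors of ∂_2 are all 1, so H_1 ≅ Z^2.
  H_2: rank ker ∂_2 − rank ∂_3 = (14 − 13) − 0 = 1, and there is no ∂_3, so H_2 ≅ Z.

As a check, the Euler characteristic is 7 − 21 + 14 = 0, which agrees with 1 − 2 + 1 = 0.
(K is a triangulation of the torus T^2.)

H_0 = Z,  H_1 = Z^2,  H_2 = Z.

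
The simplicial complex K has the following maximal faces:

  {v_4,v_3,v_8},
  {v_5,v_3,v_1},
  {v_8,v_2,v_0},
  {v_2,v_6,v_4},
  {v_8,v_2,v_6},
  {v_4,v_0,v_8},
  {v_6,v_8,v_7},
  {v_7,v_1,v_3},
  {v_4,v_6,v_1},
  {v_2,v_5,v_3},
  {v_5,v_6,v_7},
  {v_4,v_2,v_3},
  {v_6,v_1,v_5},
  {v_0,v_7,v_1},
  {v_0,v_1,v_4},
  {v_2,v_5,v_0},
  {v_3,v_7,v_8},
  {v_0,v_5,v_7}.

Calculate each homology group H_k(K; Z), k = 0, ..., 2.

Fix the vertex order v_0 < v_1 < v_2 < v_3 < v_4 < v_5 < v_6 < v_7 < v_8 and write every simplex with vertices in increasing order. Then dim K = 2 and the simplices of K are:

  0-simplices (9): [v_0], [v_1], [v_2], [v_3], [v_4], [v_5], [v_6], [v_7], [v_8]
  1-simplices (27): (27 of them)
  2-simplices (18): (18 of them)

so the chain groups are C_0 ≅ Z^9, C_1 ≅ Z^27, C_2 ≅ Z^18.

The boundary map ∂_1: C_1 → C_0 maps an edge to its endpoints' difference, ∂[p,q] = q − p.
As a 9×27 matrix over Z this has rank 8, with invariant factors (1,1,1,1,1,1,1,1).

Boundary ∂_2: C_2 → C_1 maps a triangle to the signed sum of its edges. For instance
  ∂[v_5,v_6,v_7] = [v_6,v_7] − [v_5,v_7] + [v_5,v_6],
  ∂[v_1,v_5,v_6] = [v_5,v_6] − [v_1,v_6] + [v_1,v_5].
The resulting 27×18 matrix has rank 18, and its Smith normal form has invariant factors (1,1,1,1,1,1,1,1,1,1,1,1,1,1,1,1,1,2).

Reading off H_k = ker ∂_k / im ∂_{k+1}:

  H_0: rank C_0 − rank ∂_1 = 9 − 8 = 1, and the invariant factors of ∂_1 are all 1, so H_0 ≅ Z.
  H_1: rank ker ∂_1 − rank ∂_2 = (27 − 8) − 18 = 1, and ∂_2 has invariant factor 2 > 1, so H_1 ≅ Z ⊕ Z_2.
  H_2: rank ker ∂_2 − rank ∂_3 = (18 − 18) − 0 = 0, and there is no ∂_3, so H_2 ≅ 0.

H_0 ≅ Z,  H_1 ≅ Z ⊕ Z_2,  H_2 = 0.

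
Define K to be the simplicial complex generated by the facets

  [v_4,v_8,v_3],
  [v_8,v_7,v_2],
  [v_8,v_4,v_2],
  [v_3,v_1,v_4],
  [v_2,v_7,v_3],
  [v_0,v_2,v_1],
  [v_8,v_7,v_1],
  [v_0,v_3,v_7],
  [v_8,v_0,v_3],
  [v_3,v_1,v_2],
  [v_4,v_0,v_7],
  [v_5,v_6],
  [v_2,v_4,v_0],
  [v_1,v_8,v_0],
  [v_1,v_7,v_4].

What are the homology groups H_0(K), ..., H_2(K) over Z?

Fix the vertex order v_0 < v_1 < v_2 < v_3 < v_4 < v_5 < v_6 < v_7 < v_8 and write every simplex with vertices in increasing order. Then dim K = 2 and the simplices of K are:

  0-simplices (9): [v_0], [v_1], [v_2], [v_3], [v_4], [v_5], [v_6], [v_7], [v_8]
  1-simplices (22): (22 of them)
  2-simplices (14): (14 of them)

Hence C_0 ≅ Z^9, C_1 ≅ Z^22, C_2 ≅ Z^14.

The boundary map ∂_1: C_1 → C_0 is given by ∂[p,q] = [q] − [p].
This gives a 9×22 integer matrix of rank 7; reducing to Smith normal form yields diagonal entries (1,1,1,1,1,1,1).

∂_2: C_2 → C_1 acts by ∂[p,q,r] = [q,r] − [p,r] + [p,q]. For instance
  ∂[v_2,v_3,v_7] = [v_3,v_7] − [v_2,v_7] + [v_2,v_3],
  ∂[v_2,v_7,v_8] = [v_7,v_8] − [v_2,v_8] + [v_2,v_7].
This gives a 22×14 integer matrix of rank 13; reducing to Smith normal form yields diagonal entries (1,1,1,1,1,1,1,1,1,1,1,1,1).

From H_k ≅ ker(∂_k) / im(∂_{k+1}) we obtain:

  H_0: rank C_0 − rank ∂_1 = 9 − 7 = 2, and the invariant factors of ∂_1 are all 1, so H_0 = Z^2.
  H_1: rank ker ∂_1 − rank ∂_2 = (22 − 7) − 13 = 2, and the invariant factors of ∂_2 are all 1, so H_1 = Z^2.
  H_2: rank ker ∂_2 − rank ∂_3 = (14 − 13) − 0 = 1, and there is no ∂_3, so H_2 = Z.

H_0 = Z^2,  H_1 = Z^2,  H_2 = Z.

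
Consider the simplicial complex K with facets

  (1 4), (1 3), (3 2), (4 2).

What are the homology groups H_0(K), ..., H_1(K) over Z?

H_0 ≅ Z,  H_1 ≅ Z.

Order the vertices as 1 < 2 < 3 < 4. Listing each simplex with vertices in this order, K has dimension 1 with simplices:

  0-simplices (4): [1], [2], [3], [4]
  1-simplices (4): [1,3], [1,4], [2,3], [2,4]

Hence C_0 ≅ Z^4, C_1 ≅ Z^4.

The boundary map ∂_1: C_1 → C_0 sends each edge [p,q] (with p < q) to q − p. For instance
  ∂[1,3] = [3] − [1].
As a 4×4 matrix over Z this has rank 3, with invariant factors (1,1,1).

Computing H_k = (kernel of ∂_k) / (image of ∂_{k+1}):

  H_0: rank C_0 − rank ∂_1 = 4 − 3 = 1, and the invariant factors of ∂_1 are all 1, so H_0 ≅ Z.
  H_1: rank ker ∂_1 − rank ∂_2 = (4 − 3) − 0 = 1, and there is no ∂_2, so H_1 ≅ Z.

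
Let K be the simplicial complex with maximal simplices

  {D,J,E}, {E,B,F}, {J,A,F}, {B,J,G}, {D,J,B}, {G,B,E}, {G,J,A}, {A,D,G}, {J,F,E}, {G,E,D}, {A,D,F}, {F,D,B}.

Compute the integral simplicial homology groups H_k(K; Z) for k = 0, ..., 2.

H_0 = Z,  H_1 = Z/2Z,  H_2 = 0.

Fix the vertex order A < B < D < E < F < G < J and write every simplex with vertices in increasing order. Then dim K = 2 and the simplices of K are:

  0-simplices (7): A, B, D, E, F, G, J
  1-simplices (18): AD, AF, AG, AJ, BD, BE, BF, BG, BJ, DE, DF, DG, DJ, EF, EG, EJ, FJ, GJ
  2-simplices (12): ADF, ADG, AFJ, AGJ, BDF, BDJ, BEF, BEG, BGJ, DEG, DEJ, EFJ

giving chain groups C_0 ≅ Z^7, C_1 ≅ Z^18, C_2 ≅ Z^12.

The boundary map ∂_1: C_1 → C_0 maps an edge to its endpoints' difference, ∂[p,q] = q − p. For instance
  ∂GJ = J − G.
The resulting 7×18 matrix has rank 6, and its Smith normal form has invariant factors (1,1,1,1,1,1).

Boundary ∂_2: C_2 → C_1 sends each 2-simplex [p,q,r] to [q,r] − [p,r] + [p,q]. For instance
  ∂BDJ = DJ − BJ + BD,
  ∂ADF = DF − AF + AD.
This gives a 18×12 integer matrix of rank 12; reducing to Smith normal form yields diagonal entries (1,1,1,1,1,1,1,1,1,1,1,2).

From H_k ≅ ker(∂_k) / im(∂_{k+1}) we obtain:

  H_0: rank C_0 − rank ∂_1 = 7 − 6 = 1, and the invariant factors of ∂_1 are all 1, so H_0 = Z.
  H_1: rank ker ∂_1 − rank ∂_2 = (18 − 6) − 12 = 0, and ∂_2 has invariant factor 2 > 1, so H_1 = Z/2Z.
  H_2: rank ker ∂_2 − rank ∂_3 = (12 − 12) − 0 = 0, and there is no ∂_3, so H_2 = 0.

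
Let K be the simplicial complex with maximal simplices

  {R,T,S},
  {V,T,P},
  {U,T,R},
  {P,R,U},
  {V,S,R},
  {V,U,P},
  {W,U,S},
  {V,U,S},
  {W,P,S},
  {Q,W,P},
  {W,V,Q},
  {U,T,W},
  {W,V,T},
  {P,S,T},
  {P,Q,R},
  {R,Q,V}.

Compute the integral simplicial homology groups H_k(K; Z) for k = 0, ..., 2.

K has 8 vertices, 24 edges, 16 triangles.
rank ∂_0 = 0, rank ∂_1 = 7 ⇒ b_0 = 8 − 0 − 7 = 1; all invariant factors of ∂_1 are 1 so no torsion. So H_0 ≅ Z.
rank ∂_1 = 7, rank ∂_2 = 15 ⇒ b_1 = 24 − 7 − 15 = 2; all invariant factors of ∂_2 are 1 so no torsion. So H_1 ≅ Z^2.
rank ∂_2 = 15, rank ∂_3 = 0 ⇒ b_2 = 16 − 15 − 0 = 1. So H_2 ≅ Z.

H_0 ≅ Z,  H_1 ≅ Z^2,  H_2 ≅ Z.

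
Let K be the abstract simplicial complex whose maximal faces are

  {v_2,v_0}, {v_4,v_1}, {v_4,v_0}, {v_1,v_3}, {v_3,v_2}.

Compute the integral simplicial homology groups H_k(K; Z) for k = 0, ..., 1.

We work with the vertex ordering v_0 < v_1 < v_2 < v_3 < v_4. The simplices of K, each written with vertices in increasing order, are:

  0-simplices (5): [v_0], [v_1], [v_2], [v_3], [v_4]
  1-simplices (5): [v_0,v_2], [v_0,v_4], [v_1,v_3], [v_1,v_4], [v_2,v_3]

Hence C_0 ≅ Z^5, C_1 ≅ Z^5.

∂_1: C_1 → C_0 maps an edge to its endpoints' difference, ∂[p,q] = q − p.
The resulting 5×5 matrix has rank 4, and its Smith normal form has invariant factors (1,1,1,1).

Reading off H_k = ker ∂_k / im ∂_{k+1}:

  H_0: rank C_0 − rank ∂_1 = 5 − 4 = 1, and the invariant factors of ∂_1 are all 1, so H_0 = Z.
  H_1: rank ker ∂_1 − rank ∂_2 = (5 − 4) − 0 = 1, and there is no ∂_2, so H_1 = Z.

(K is a triangulation of the circle S^1.)

H_0 ≅ Z,  H_1 ≅ Z.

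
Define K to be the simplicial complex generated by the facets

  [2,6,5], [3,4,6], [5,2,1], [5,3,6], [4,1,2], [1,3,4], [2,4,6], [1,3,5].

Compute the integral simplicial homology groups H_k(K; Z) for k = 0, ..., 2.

H_0 = Z,  H_1 = 0,  H_2 = Z.

We work with the vertex ordering 1 < 2 < 3 < 4 < 5 < 6. The simplices of K, each written with vertices in increasing order, are:

  0-simplices (6): [1], [2], [3], [4], [5], [6]
  1-simplices (12): [1,2], [1,3], [1,4], [1,5], [2,4], [2,5], [2,6], [3,4], [3,5], [3,6], [4,6], [5,6]
  2-simplices (8): [1,2,4], [1,2,5], [1,3,4], [1,3,5], [2,4,6], [2,5,6], [3,4,6], [3,5,6]

so the chain groups are C_0 ≅ Z^6, C_1 ≅ Z^12, C_2 ≅ Z^8.

The boundary map ∂_1: C_1 → C_0 is given by ∂[p,q] = [q] − [p].
This gives a 6×12 integer matrix of rank 5; reducing to Smith normal form yields diagonal entries (1,1,1,1,1).

∂_2: C_2 → C_1 maps a triangle to the signed sum of its edges. For instance
  ∂[3,4,6] = [4,6] − [3,6] + [3,4],
  ∂[1,2,4] = [2,4] − [1,4] + [1,2].
As a 12×8 matrix over Z this has rank 7, with invariant factors (1,1,1,1,1,1,1).

Reading off H_k = ker ∂_k / im ∂_{k+1}:

  H_0: rank C_0 − rank ∂_1 = 6 − 5 = 1, and the invariant factors of ∂_1 are all 1, so H_0 ≅ Z.
  H_1: rank ker ∂_1 − rank ∂_2 = (12 − 5) − 7 = 0, and the invariant factors of ∂_2 are all 1, so H_1 ≅ 0.
  H_2: rank ker ∂_2 − rank ∂_3 = (8 − 7) − 0 = 1, and there is no ∂_3, so H_2 ≅ Z.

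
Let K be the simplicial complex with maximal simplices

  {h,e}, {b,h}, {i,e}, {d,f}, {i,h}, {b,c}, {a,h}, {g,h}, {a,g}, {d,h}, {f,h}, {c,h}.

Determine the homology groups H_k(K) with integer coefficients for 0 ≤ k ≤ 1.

H_0 ≅ Z,  H_1 ≅ Z^4.

Order the vertices as a < b < c < d < e < f < g < h < i. Listing each simplex with vertices in this order, K has dimension 1 with simplices:

  0-simplices (9): a, b, c, d, e, f, g, h, i
  1-simplices (12): ag, ah, bc, bh, ch, df, dh, eh, ei, fh, gh, hi

so the chain groups are C_0 ≅ Z^9, C_1 ≅ Z^12.

Boundary ∂_1: C_1 → C_0 is given by ∂[p,q] = [q] − [p]. For instance
  ∂ah = h − a.
As a 9×12 matrix over Z this has rank 8, with invariant factors (1,1,1,1,1,1,1,1).

Now H_k = ker ∂_k / im ∂_{k+1}, so:

  H_0: rank C_0 − rank ∂_1 = 9 − 8 = 1, and the invariant factors of ∂_1 are all 1, so H_0 = Z.
  H_1: rank ker ∂_1 − rank ∂_2 = (12 − 8) − 0 = 4, and there is no ∂_2, so H_1 = Z^4.

As a check, the Euler characteristic is 9 − 12 = -3, which agrees with 1 − 4 = -3.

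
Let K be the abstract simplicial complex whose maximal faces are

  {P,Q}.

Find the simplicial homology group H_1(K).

H_1 = 0.

We work with the vertex ordering P < Q. The simplices of K, each written with vertices in increasing order, are:

  0-simplices (2): P, Q
  1-simplices (1): PQ

Hence C_0 ≅ Z^2, C_1 ≅ Z^1.

The boundary map ∂_1: C_1 → C_0 is given by ∂[p,q] = [q] − [p]. For instance
  ∂PQ = Q − P.
The resulting 2×1 matrix has rank 1, and its Smith normal form has invariant factors (1).

From H_k ≅ ker(∂_k) / im(∂_{k+1}) we obtain:

  H_1: rank ker ∂_1 − rank ∂_2 = (1 − 1) − 0 = 0, and there is no ∂_2, so H_1 = 0.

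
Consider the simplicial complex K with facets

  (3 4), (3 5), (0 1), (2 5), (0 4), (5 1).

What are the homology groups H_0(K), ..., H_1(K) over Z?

Order the vertices as 0 < 1 < 2 < 3 < 4 < 5. Listing each simplex with vertices in this order, K has dimension 1 with simplices:

  0-simplices (6): [0], [1], [2], [3], [4], [5]
  1-simplices (6): [0,1], [0,4], [1,5], [2,5], [3,4], [3,5]

Hence C_0 ≅ Z^6, C_1 ≅ Z^6.

∂_1: C_1 → C_0 is given by ∂[p,q] = [q] − [p]. For instance
  ∂[3,4] = [4] − [3].
The 6×6 boundary matrix has rank 5 and Smith normal form diag(1,1,1,1,1).

Computing H_k = (kernel of ∂_k) / (image of ∂_{k+1}):

  H_0: rank C_0 − rank ∂_1 = 6 − 5 = 1, and the invariant factors of ∂_1 are all 1, so H_0 = Z.
  H_1: rank ker ∂_1 − rank ∂_2 = (6 − 5) − 0 = 1, and there is no ∂_2, so H_1 = Z.

H_0 = Z,  H_1 = Z.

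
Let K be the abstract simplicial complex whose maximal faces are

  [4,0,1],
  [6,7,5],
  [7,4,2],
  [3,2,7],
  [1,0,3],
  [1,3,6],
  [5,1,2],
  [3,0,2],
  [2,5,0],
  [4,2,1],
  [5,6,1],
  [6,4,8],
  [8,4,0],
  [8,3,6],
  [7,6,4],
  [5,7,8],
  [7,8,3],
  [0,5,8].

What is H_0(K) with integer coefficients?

K has 9 vertices, 27 edges, 18 triangles.
rank ∂_0 = 0, rank ∂_1 = 8 ⇒ b_0 = 9 − 0 − 8 = 1; all invariant factors of ∂_1 are 1 so no torsion. So H_0 = Z.

H_0 ≅ Z.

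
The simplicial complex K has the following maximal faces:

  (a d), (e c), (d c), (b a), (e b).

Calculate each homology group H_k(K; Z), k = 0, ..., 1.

Order the vertices as a < b < c < d < e. Listing each simplex with vertices in this order, K has dimension 1 with simplices:

  0-simplices (5): a, b, c, d, e
  1-simplices (5): ab, ad, be, cd, ce

so the chain groups are C_0 ≅ Z^5, C_1 ≅ Z^5.

∂_1: C_1 → C_0 is given by ∂[p,q] = [q] − [p].
The 5×5 boundary matrix has rank 4 and Smith normal form diag(1,1,1,1).

Computing H_k = (kernel of ∂_k) / (image of ∂_{k+1}):

  H_0: rank C_0 − rank ∂_1 = 5 − 4 = 1, and the invariant factors of ∂_1 are all 1, so H_0 ≅ Z.
  H_1: rank ker ∂_1 − rank ∂_2 = (5 − 4) − 0 = 1, and there is no ∂_2, so H_1 ≅ Z.

H_0 ≅ Z,  H_1 ≅ Z.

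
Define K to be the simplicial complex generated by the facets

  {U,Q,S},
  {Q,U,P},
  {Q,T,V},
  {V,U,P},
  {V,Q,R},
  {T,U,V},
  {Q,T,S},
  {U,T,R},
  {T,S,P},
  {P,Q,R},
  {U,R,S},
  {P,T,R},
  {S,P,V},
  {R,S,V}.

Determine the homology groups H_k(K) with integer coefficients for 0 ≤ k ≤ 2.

We work with the vertex ordering P < Q < R < S < T < U < V. The simplices of K, each written with vertices in increasing order, are:

  0-simplices (7): P, Q, R, S, T, U, V
  1-simplices (21): PQ, PR, PS, PT, PU, PV, QR, QS, QT, QU, QV, RS, RT, RU, RV, ST, SU, SV, TU, TV, UV
  2-simplices (14): PQR, PQU, PRT, PST, PSV, PUV, QRV, QST, QSU, QTV, RSU, RSV, RTU, TUV

giving chain groups C_0 ≅ Z^7, C_1 ≅ Z^21, C_2 ≅ Z^14.

∂_1: C_1 → C_0 maps an edge to its endpoints' difference, ∂[p,q] = q − p.
The resulting 7×21 matrix has rank 6, and its Smith normal form has invariant factors (1,1,1,1,1,1).

∂_2: C_2 → C_1 acts by ∂[p,q,r] = [q,r] − [p,r] + [p,q]. For instance
  ∂RSU = SU − RU + RS,
  ∂RSV = SV − RV + RS.
As a 21×14 matrix over Z this has rank 13, with invariant factors (1,1,1,1,1,1,1,1,1,1,1,1,1).

Reading off H_k = ker ∂_k / im ∂_{k+1}:

  H_0: rank C_0 − rank ∂_1 = 7 − 6 = 1, and the invariant factors of ∂_1 are all 1, so H_0 = Z.
  H_1: rank ker ∂_1 − rank ∂_2 = (21 − 6) − 13 = 2, and the invariant factors of ∂_2 are all 1, so H_1 = Z^2.
  H_2: rank ker ∂_2 − rank ∂_3 = (14 − 13) − 0 = 1, and there is no ∂_3, so H_2 = Z.

As a check, the Euler characteristic is 7 − 21 + 14 = 0, which agrees with 1 − 2 + 1 = 0.

H_0 = Z,  H_1 = Z^2,  H_2 = Z.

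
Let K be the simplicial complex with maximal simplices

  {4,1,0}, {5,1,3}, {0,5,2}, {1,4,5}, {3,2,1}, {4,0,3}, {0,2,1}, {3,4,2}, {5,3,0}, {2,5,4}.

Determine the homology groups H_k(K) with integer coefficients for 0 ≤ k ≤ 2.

H_0 = Z,  H_1 = Z/2,  H_2 = 0.

We work with the vertex ordering 0 < 1 < 2 < 3 < 4 < 5. The simplices of K, each written with vertices in increasing order, are:

  0-simplices (6): [0], [1], [2], [3], [4], [5]
  1-simplices (15): [0,1], [0,2], [0,3], [0,4], [0,5], [1,2], [1,3], [1,4], [1,5], [2,3], [2,4], [2,5], [3,4], [3,5], [4,5]
  2-simplices (10): [0,1,2], [0,1,4], [0,2,5], [0,3,4], [0,3,5], [1,2,3], [1,3,5], [1,4,5], [2,3,4], [2,4,5]

so the chain groups are C_0 ≅ Z^6, C_1 ≅ Z^15, C_2 ≅ Z^10.

Boundary ∂_1: C_1 → C_0 maps an edge to its endpoints' difference, ∂[p,q] = q − p. For instance
  ∂[2,3] = [3] − [2].
This gives a 6×15 integer matrix of rank 5; reducing to Smith normal form yields diagonal entries (1,1,1,1,1).

Boundary ∂_2: C_2 → C_1 acts by ∂[p,q,r] = [q,r] − [p,r] + [p,q]. For instance
  ∂[0,1,2] = [1,2] − [0,2] + [0,1],
  ∂[0,2,5] = [2,5] − [0,5] + [0,2].
As a 15×10 matrix over Z this has rank 10, with invariant factors (1,1,1,1,1,1,1,1,1,2).

Computing H_k = (kernel of ∂_k) / (image of ∂_{k+1}):

  H_0: rank C_0 − rank ∂_1 = 6 − 5 = 1, and the invariant factors of ∂_1 are all 1, so H_0 = Z.
  H_1: rank ker ∂_1 − rank ∂_2 = (15 − 5) − 10 = 0, and ∂_2 has invariant factor 2 > 1, so H_1 = Z/2.
  H_2: rank ker ∂_2 − rank ∂_3 = (10 − 10) − 0 = 0, and there is no ∂_3, so H_2 = 0.

As a check, the Euler characteristic is 6 − 15 + 10 = 1, which agrees with 1 − 0 + 0 = 1.
(K is a triangulation of the real projective plane RP^2.)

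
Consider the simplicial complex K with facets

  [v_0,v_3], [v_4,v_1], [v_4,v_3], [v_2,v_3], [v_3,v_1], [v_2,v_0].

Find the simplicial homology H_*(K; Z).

H_0 = Z,  H_1 = Z^2.

K has 5 vertices, 6 edges.
rank ∂_0 = 0, rank ∂_1 = 4 ⇒ b_0 = 5 − 0 − 4 = 1; all invariant factors of ∂_1 are 1 so no torsion. So H_0 ≅ Z.
rank ∂_1 = 4, rank ∂_2 = 0 ⇒ b_1 = 6 − 4 − 0 = 2. So H_1 ≅ Z^2.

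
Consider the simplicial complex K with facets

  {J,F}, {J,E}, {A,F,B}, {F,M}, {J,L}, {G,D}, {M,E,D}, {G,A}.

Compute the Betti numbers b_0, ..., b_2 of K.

b_0 = 1, b_1 = 2, b_2 = 0.

Take the total order A < B < D < E < F < G < J < L < M on the vertex set. Then K (dimension 2) consists of the simplices:

  0-simplices (9): A, B, D, E, F, G, J, L, M
  1-simplices (12): AB, AF, AG, BF, DE, DG, DM, EJ, EM, FJ, FM, JL
  2-simplices (2): ABF, DEM

Hence C_0 ≅ Z^9, C_1 ≅ Z^12, C_2 ≅ Z^2.

Boundary ∂_1: C_1 → C_0 sends each edge [p,q] (with p < q) to q − p. For instance
  ∂FM = M − F.
This gives a 9×12 integer matrix of rank 8; reducing to Smith normal form yields diagonal entries (1,1,1,1,1,1,1,1).

∂_2: C_2 → C_1 acts by ∂[p,q,r] = [q,r] − [p,r] + [p,q]. For instance
  ∂DEM = EM − DM + DE,
  ∂ABF = BF − AF + AB.
As a 12×2 matrix over Z this has rank 2, with invariant factors (1,1).

Now H_k = ker ∂_k / im ∂_{k+1}, so:

  H_0: rank C_0 − rank ∂_1 = 9 − 8 = 1, and the invariant factors of ∂_1 are all 1, so H_0 = Z.
  H_1: rank ker ∂_1 − rank ∂_2 = (12 − 8) − 2 = 2, and the invariant factors of ∂_2 are all 1, so H_1 = Z^2.
  H_2: rank ker ∂_2 − rank ∂_3 = (2 − 2) − 0 = 0, and there is no ∂_3, so H_2 = 0.

Hence the Betti numbers are b_0 = 1, b_1 = 2, b_2 = 0.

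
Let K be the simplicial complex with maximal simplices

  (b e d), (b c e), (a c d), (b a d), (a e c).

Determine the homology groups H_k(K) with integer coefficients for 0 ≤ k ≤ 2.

Fix the vertex order a < b < c < d < e and write every simplex with vertices in increasing order. Then dim K = 2 and the simplices of K are:

  0-simplices (5): a, b, c, d, e
  1-simplices (10): ab, ac, ad, ae, bc, bd, be, cd, ce, de
  2-simplices (5): abd, acd, ace, bce, bde

so the chain groups are C_0 ≅ Z^5, C_1 ≅ Z^10, C_2 ≅ Z^5.

The boundary map ∂_1: C_1 → C_0 sends each edge [p,q] (with p < q) to q − p.
The 5×10 boundary matrix has rank 4 and Smith normal form diag(1,1,1,1).

The boundary map ∂_2: C_2 → C_1 sends each 2-simplex [p,q,r] to [q,r] − [p,r] + [p,q]. For instance
  ∂bce = ce − be + bc,
  ∂acd = cd − ad + ac.
The resulting 10×5 matrix has rank 5, and its Smith normal form has invariant factors (1,1,1,1,1).

Computing H_k = (kernel of ∂_k) / (image of ∂_{k+1}):

  H_0: rank C_0 − rank ∂_1 = 5 − 4 = 1, and the invariant factors of ∂_1 are all 1, so H_0 ≅ Z.
  H_1: rank ker ∂_1 − rank ∂_2 = (10 − 4) − 5 = 1, and the invariant factors of ∂_2 are all 1, so H_1 ≅ Z.
  H_2: rank ker ∂_2 − rank ∂_3 = (5 − 5) − 0 = 0, and there is no ∂_3, so H_2 ≅ 0.

H_0 ≅ Z,  H_1 ≅ Z,  H_2 = 0.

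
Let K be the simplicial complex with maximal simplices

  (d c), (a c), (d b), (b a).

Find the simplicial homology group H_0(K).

H_0 ≅ Z.

Fix the vertex order a < b < c < d and write every simplex with vertices in increasing order. Then dim K = 1 and the simplices of K are:

  0-simplices (4): a, b, c, d
  1-simplices (4): ab, ac, bd, cd

Hence C_0 ≅ Z^4, C_1 ≅ Z^4.

Boundary ∂_1: C_1 → C_0 maps an edge to its endpoints' difference, ∂[p,q] = q − p.
This gives a 4×4 integer matrix of rank 3; reducing to Smith normal form yields diagonal entries (1,1,1).

From H_k ≅ ker(∂_k) / im(∂_{k+1}) we obtain:

  H_0: rank C_0 − rank ∂_1 = 4 − 3 = 1, and the invariant factors of ∂_1 are all 1, so H_0 ≅ Z.

(K is a triangulation of the circle S^1.)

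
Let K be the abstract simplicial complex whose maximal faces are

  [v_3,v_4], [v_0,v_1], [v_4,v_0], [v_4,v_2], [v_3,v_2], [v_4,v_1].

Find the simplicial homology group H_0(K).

K has 5 vertices, 6 edges.
rank ∂_0 = 0, rank ∂_1 = 4 ⇒ b_0 = 5 − 0 − 4 = 1; all invariant factors of ∂_1 are 1 so no torsion. So H_0 = Z.

H_0 ≅ Z.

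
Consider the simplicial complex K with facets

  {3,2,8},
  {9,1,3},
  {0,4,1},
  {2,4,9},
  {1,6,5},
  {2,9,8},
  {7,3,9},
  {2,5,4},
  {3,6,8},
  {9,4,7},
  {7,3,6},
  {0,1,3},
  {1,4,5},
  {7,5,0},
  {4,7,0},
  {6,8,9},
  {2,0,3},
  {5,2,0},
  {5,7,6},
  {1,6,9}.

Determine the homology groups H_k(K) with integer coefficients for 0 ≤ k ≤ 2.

Order the vertices as 0 < 1 < 2 < 3 < 4 < 5 < 6 < 7 < 8 < 9. Listing each simplex with vertices in this order, K has dimension 2 with simplices:

  0-simplices (10): [0], [1], [2], [3], [4], [5], [6], [7], [8], [9]
  1-simplices (30): (30 of them)
  2-simplices (20): (20 of them)

so the chain groups are C_0 ≅ Z^10, C_1 ≅ Z^30, C_2 ≅ Z^20.

∂_1: C_1 → C_0 is given by ∂[p,q] = [q] − [p].
The 10×30 boundary matrix has rank 9 and Smith normal form diag(1,1,1,1,1,1,1,1,1).

Boundary ∂_2: C_2 → C_1 maps a triangle to the signed sum of its edges. For instance
  ∂[0,1,3] = [1,3] − [0,3] + [0,1],
  ∂[0,2,5] = [2,5] − [0,5] + [0,2].
The resulting 30×20 matrix has rank 20, and its Smith normal form has invariant factors (1,1,1,1,1,1,1,1,1,1,1,1,1,1,1,1,1,1,1,2).

Computing H_k = (kernel of ∂_k) / (image of ∂_{k+1}):

  H_0: rank C_0 − rank ∂_1 = 10 − 9 = 1, and the invariant factors of ∂_1 are all 1, so H_0 ≅ Z.
  H_1: rank ker ∂_1 − rank ∂_2 = (30 − 9) − 20 = 1, and ∂_2 has invariant factor 2 > 1, so H_1 ≅ Z ⊕ Z/2.
  H_2: rank ker ∂_2 − rank ∂_3 = (20 − 20) − 0 = 0, and there is no ∂_3, so H_2 ≅ 0.

As a check, the Euler characteristic is 10 − 30 + 20 = 0, which agrees with 1 − 1 + 0 = 0.
(K is a triangulation of the Klein bottle.)

H_0 ≅ Z,  H_1 ≅ Z ⊕ Z/2,  H_2 = 0.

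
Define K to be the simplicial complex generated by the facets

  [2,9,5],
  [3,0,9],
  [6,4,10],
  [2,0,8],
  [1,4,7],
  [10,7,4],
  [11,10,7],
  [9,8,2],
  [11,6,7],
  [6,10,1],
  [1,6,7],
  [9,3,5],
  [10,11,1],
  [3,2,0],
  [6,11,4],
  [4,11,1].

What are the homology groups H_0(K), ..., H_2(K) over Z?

Order the vertices as 0 < 1 < 2 < 3 < 4 < 5 < 6 < 7 < 8 < 9 < 10 < 11. Listing each simplex with vertices in this order, K has dimension 2 with simplices:

  0-simplices (12): [0], [1], [2], [3], [4], [5], [6], [7], [8], [9], [10], [11]
  1-simplices (27): (27 of them)
  2-simplices (16): [0,2,3], [0,2,8], [0,3,9], [1,4,7], [1,4,11], [1,6,7], [1,6,10], [1,10,11], [2,5,9], [2,8,9], [3,5,9], [4,6,10], [4,6,11], [4,7,10], [6,7,11], [7,10,11]

Hence C_0 ≅ Z^12, C_1 ≅ Z^27, C_2 ≅ Z^16.

The boundary map ∂_1: C_1 → C_0 is given by ∂[p,q] = [q] − [p]. For instance
  ∂[1,4] = [4] − [1].
The 12×27 boundary matrix has rank 10 and Smith normal form diag(1,1,1,1,1,1,1,1,1,1).

Boundary ∂_2: C_2 → C_1 maps a triangle to the signed sum of its edges. For instance
  ∂[2,5,9] = [5,9] − [2,9] + [2,5],
  ∂[7,10,11] = [10,11] − [7,11] + [7,10].
The resulting 27×16 matrix has rank 16, and its Smith normal form has invariant factors (1,1,1,1,1,1,1,1,1,1,1,1,1,1,1,2).

Now H_k = ker ∂_k / im ∂_{k+1}, so:

  H_0: rank C_0 − rank ∂_1 = 12 − 10 = 2, and the invariant factors of ∂_1 are all 1, so H_0 = Z^2.
  H_1: rank ker ∂_1 − rank ∂_2 = (27 − 10) − 16 = 1, and ∂_2 has invariant factor 2 > 1, so H_1 = Z ⊕ Z/2.
  H_2: rank ker ∂_2 − rank ∂_3 = (16 − 16) − 0 = 0, and there is no ∂_3, so H_2 = 0.

As a check, the Euler characteristic is 12 − 27 + 16 = 1, which agrees with 2 − 1 + 0 = 1.

H_0 = Z^2,  H_1 = Z ⊕ Z/2,  H_2 = 0.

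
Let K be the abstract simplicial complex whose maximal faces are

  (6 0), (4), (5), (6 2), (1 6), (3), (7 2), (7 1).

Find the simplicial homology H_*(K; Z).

Take the total order 0 < 1 < 2 < 3 < 4 < 5 < 6 < 7 on the vertex set. Then K (dimension 1) consists of the simplices:

  0-simplices (8): [0], [1], [2], [3], [4], [5], [6], [7]
  1-simplices (5): [0,6], [1,6], [1,7], [2,6], [2,7]

so the chain groups are C_0 ≅ Z^8, C_1 ≅ Z^5.

∂_1: C_1 → C_0 sends each edge [p,q] (with p < q) to q − p. For instance
  ∂[0,6] = [6] − [0].
The resulting 8×5 matrix has rank 4, and its Smith normal form has invariant factors (1,1,1,1).

From H_k ≅ ker(∂_k) / im(∂_{k+1}) we obtain:

  H_0: rank C_0 − rank ∂_1 = 8 − 4 = 4, and the invariant factors of ∂_1 are all 1, so H_0 = Z^4.
  H_1: rank ker ∂_1 − rank ∂_2 = (5 − 4) − 0 = 1, and there is no ∂_2, so H_1 = Z.

H_0 = Z^4,  H_1 = Z.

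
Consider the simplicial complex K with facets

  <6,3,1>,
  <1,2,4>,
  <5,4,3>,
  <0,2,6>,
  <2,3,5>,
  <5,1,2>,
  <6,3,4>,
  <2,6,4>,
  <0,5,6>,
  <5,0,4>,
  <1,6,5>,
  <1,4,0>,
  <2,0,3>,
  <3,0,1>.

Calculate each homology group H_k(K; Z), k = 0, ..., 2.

H_0 ≅ Z,  H_1 ≅ Z^2,  H_2 ≅ Z.

Order the vertices as 0 < 1 < 2 < 3 < 4 < 5 < 6. Listing each simplex with vertices in this order, K has dimension 2 with simplices:

  0-simplices (7): [0], [1], [2], [3], [4], [5], [6]
  1-simplices (21): [0,1], [0,2], [0,3], [0,4], [0,5], [0,6], [1,2], [1,3], [1,4], [1,5], [1,6], [2,3], [2,4], [2,5], [2,6], [3,4], [3,5], [3,6], [4,5], [4,6], [5,6]
  2-simplices (14): [0,1,3], [0,1,4], [0,2,3], [0,2,6], [0,4,5], [0,5,6], [1,2,4], [1,2,5], [1,3,6], [1,5,6], [2,3,5], [2,4,6], [3,4,5], [3,4,6]

so the chain groups are C_0 ≅ Z^7, C_1 ≅ Z^21, C_2 ≅ Z^14.

The boundary map ∂_1: C_1 → C_0 sends each edge [p,q] (with p < q) to q − p.
This gives a 7×21 integer matrix of rank 6; reducing to Smith normal form yields diagonal entries (1,1,1,1,1,1).

Boundary ∂_2: C_2 → C_1 acts by ∂[p,q,r] = [q,r] − [p,r] + [p,q]. For instance
  ∂[3,4,5] = [4,5] − [3,5] + [3,4],
  ∂[0,1,3] = [1,3] − [0,3] + [0,1].
The resulting 21×14 matrix has rank 13, and its Smith normal form has invariant factors (1,1,1,1,1,1,1,1,1,1,1,1,1).

Computing H_k = (kernel of ∂_k) / (image of ∂_{k+1}):

  H_0: rank C_0 − rank ∂_1 = 7 − 6 = 1, and the invariant factors of ∂_1 are all 1, so H_0 = Z.
  H_1: rank ker ∂_1 − rank ∂_2 = (21 − 6) − 13 = 2, and the invariant factors of ∂_2 are all 1, so H_1 = Z^2.
  H_2: rank ker ∂_2 − rank ∂_3 = (14 − 13) − 0 = 1, and there is no ∂_3, so H_2 = Z.

As a check, the Euler characteristic is 7 − 21 + 14 = 0, which agrees with 1 − 2 + 1 = 0.
(K is a triangulation of the torus T^2.)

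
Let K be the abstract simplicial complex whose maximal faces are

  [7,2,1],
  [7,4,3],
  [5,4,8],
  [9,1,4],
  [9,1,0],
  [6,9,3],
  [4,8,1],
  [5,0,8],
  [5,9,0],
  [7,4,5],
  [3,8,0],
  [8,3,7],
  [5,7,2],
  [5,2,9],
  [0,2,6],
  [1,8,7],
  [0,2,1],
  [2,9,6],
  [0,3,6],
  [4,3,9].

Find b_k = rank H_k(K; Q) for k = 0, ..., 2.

Fix the vertex order 0 < 1 < 2 < 3 < 4 < 5 < 6 < 7 < 8 < 9 and write every simplex with vertices in increasing order. Then dim K = 2 and the simplices of K are:

  0-simplices (10): [0], [1], [2], [3], [4], [5], [6], [7], [8], [9]
  1-simplices (30): (30 of them)
  2-simplices (20): (20 of them)

Hence C_0 ≅ Z^10, C_1 ≅ Z^30, C_2 ≅ Z^20.

Boundary ∂_1: C_1 → C_0 maps an edge to its endpoints' difference, ∂[p,q] = q − p. For instance
  ∂[1,2] = [2] − [1].
The resulting 10×30 matrix has rank 9, and its Smith normal form has invariant factors (1,1,1,1,1,1,1,1,1).

The boundary map ∂_2: C_2 → C_1 maps a triangle to the signed sum of its edges. For instance
  ∂[3,7,8] = [7,8] − [3,8] + [3,7],
  ∂[4,5,8] = [5,8] − [4,8] + [4,5].
The 30×20 boundary matrix has rank 20 and Smith normal form diag(1,1,1,1,1,1,1,1,1,1,1,1,1,1,1,1,1,1,1,2).

Computing H_k = (kernel of ∂_k) / (image of ∂_{k+1}):

  H_0: rank C_0 − rank ∂_1 = 10 − 9 = 1, and the invariant factors of ∂_1 are all 1, so H_0 ≅ Z.
  H_1: rank ker ∂_1 − rank ∂_2 = (30 − 9) − 20 = 1, and ∂_2 has invariant factor 2 > 1, so H_1 ≅ Z ⊕ Z/2.
  H_2: rank ker ∂_2 − rank ∂_3 = (20 − 20) − 0 = 0, and there is no ∂_3, so H_2 ≅ 0.

Hence the Betti numbers are b_0 = 1, b_1 = 1, b_2 = 0.

b_0 = 1, b_1 = 1, b_2 = 0.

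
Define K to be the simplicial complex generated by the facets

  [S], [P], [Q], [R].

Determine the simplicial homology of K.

H_0 = Z^4.

Take the total order P < Q < R < S on the vertex set. Then K (dimension 0) consists of the simplices:

  0-simplices (4): P, Q, R, S

Hence C_0 ≅ Z^4.

Now H_k = ker ∂_k / im ∂_{k+1}, so:

  H_0: rank C_0 − rank ∂_1 = 4 − 0 = 4, and there is no ∂_1, so H_0 = Z^4.

(K is a triangulation of a set of 4 points.)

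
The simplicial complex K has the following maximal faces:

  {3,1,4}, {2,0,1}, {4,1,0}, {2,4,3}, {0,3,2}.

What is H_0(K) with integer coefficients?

We work with the vertex ordering 0 < 1 < 2 < 3 < 4. The simplices of K, each written with vertices in increasing order, are:

  0-simplices (5): [0], [1], [2], [3], [4]
  1-simplices (10): [0,1], [0,2], [0,3], [0,4], [1,2], [1,3], [1,4], [2,3], [2,4], [3,4]
  2-simplices (5): [0,1,2], [0,1,4], [0,2,3], [1,3,4], [2,3,4]

Hence C_0 ≅ Z^5, C_1 ≅ Z^10, C_2 ≅ Z^5.

Boundary ∂_1: C_1 → C_0 sends each edge [p,q] (with p < q) to q − p.
This gives a 5×10 integer matrix of rank 4; reducing to Smith normal form yields diagonal entries (1,1,1,1).

Boundary ∂_2: C_2 → C_1 sends each 2-simplex [p,q,r] to [q,r] − [p,r] + [p,q]. For instance
  ∂[0,2,3] = [2,3] − [0,3] + [0,2],
  ∂[0,1,2] = [1,2] − [0,2] + [0,1].
The 10×5 boundary matrix has rank 5 and Smith normal form diag(1,1,1,1,1).

Now H_k = ker ∂_k / im ∂_{k+1}, so:

  H_0: rank C_0 − rank ∂_1 = 5 − 4 = 1, and the invariant factors of ∂_1 are all 1, so H_0 = Z.

H_0 = Z.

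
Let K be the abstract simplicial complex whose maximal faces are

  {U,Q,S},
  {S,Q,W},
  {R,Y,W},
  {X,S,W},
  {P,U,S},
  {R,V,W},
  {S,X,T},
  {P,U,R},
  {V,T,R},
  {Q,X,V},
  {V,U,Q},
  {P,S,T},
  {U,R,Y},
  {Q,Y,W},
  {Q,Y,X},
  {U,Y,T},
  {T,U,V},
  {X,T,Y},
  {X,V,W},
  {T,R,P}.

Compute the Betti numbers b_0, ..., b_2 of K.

K has 10 vertices, 30 edges, 20 triangles.
rank ∂_0 = 0, rank ∂_1 = 9 ⇒ b_0 = 10 − 0 − 9 = 1; all invariant factors of ∂_1 are 1 so no torsion. So H_0 = Z.
rank ∂_1 = 9, rank ∂_2 = 20 ⇒ b_1 = 30 − 9 − 20 = 1; ∂_2 has invariant factor(s) [2] giving torsion. So H_1 = Z × Z/2.
rank ∂_2 = 20, rank ∂_3 = 0 ⇒ b_2 = 20 − 20 − 0 = 0. So H_2 = 0.

b_0 = 1, b_1 = 1, b_2 = 0.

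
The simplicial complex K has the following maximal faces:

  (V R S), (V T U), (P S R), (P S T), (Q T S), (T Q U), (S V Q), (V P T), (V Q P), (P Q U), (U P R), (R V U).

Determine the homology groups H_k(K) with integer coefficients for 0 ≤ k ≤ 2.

H_0 ≅ Z,  H_1 ≅ Z_2,  H_2 = 0.

Take the total order P < Q < R < S < T < U < V on the vertex set. Then K (dimension 2) consists of the simplices:

  0-simplices (7): P, Q, R, S, T, U, V
  1-simplices (18): PQ, PR, PS, PT, PU, PV, QS, QT, QU, QV, RS, RU, RV, ST, SV, TU, TV, UV
  2-simplices (12): PQU, PQV, PRS, PRU, PST, PTV, QST, QSV, QTU, RSV, RUV, TUV

giving chain groups C_0 ≅ Z^7, C_1 ≅ Z^18, C_2 ≅ Z^12.

∂_1: C_1 → C_0 maps an edge to its endpoints' difference, ∂[p,q] = q − p. For instance
  ∂PS = S − P.
The 7×18 boundary matrix has rank 6 and Smith normal form diag(1,1,1,1,1,1).

Boundary ∂_2: C_2 → C_1 acts by ∂[p,q,r] = [q,r] − [p,r] + [p,q]. For instance
  ∂PTV = TV − PV + PT,
  ∂PQU = QU − PU + PQ.
The 18×12 boundary matrix has rank 12 and Smith normal form diag(1,1,1,1,1,1,1,1,1,1,1,2).

Reading off H_k = ker ∂_k / im ∂_{k+1}:

  H_0: rank C_0 − rank ∂_1 = 7 − 6 = 1, and the invariant factors of ∂_1 are all 1, so H_0 ≅ Z.
  H_1: rank ker ∂_1 − rank ∂_2 = (18 − 6) − 12 = 0, and ∂_2 has invariant factor 2 > 1, so H_1 ≅ Z_2.
  H_2: rank ker ∂_2 − rank ∂_3 = (12 − 12) − 0 = 0, and there is no ∂_3, so H_2 ≅ 0.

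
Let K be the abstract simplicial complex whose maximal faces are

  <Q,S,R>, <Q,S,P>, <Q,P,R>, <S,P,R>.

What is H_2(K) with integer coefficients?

H_2 ≅ Z.

Take the total order P < Q < R < S on the vertex set. Then K (dimension 2) consists of the simplices:

  0-simplices (4): P, Q, R, S
  1-simplices (6): PQ, PR, PS, QR, QS, RS
  2-simplices (4): PQR, PQS, PRS, QRS

Hence C_0 ≅ Z^4, C_1 ≅ Z^6, C_2 ≅ Z^4.

∂_1: C_1 → C_0 is given by ∂[p,q] = [q] − [p]. For instance
  ∂PS = S − P.
As a 4×6 matrix over Z this has rank 3, with invariant factors (1,1,1).

∂_2: C_2 → C_1 acts by ∂[p,q,r] = [q,r] − [p,r] + [p,q]. For instance
  ∂PQR = QR − PR + PQ,
  ∂PRS = RS − PS + PR.
As a 6×4 matrix over Z this has rank 3, with invariant factors (1,1,1).

Reading off H_k = ker ∂_k / im ∂_{k+1}:

  H_2: rank ker ∂_2 − rank ∂_3 = (4 − 3) − 0 = 1, and there is no ∂_3, so H_2 = Z.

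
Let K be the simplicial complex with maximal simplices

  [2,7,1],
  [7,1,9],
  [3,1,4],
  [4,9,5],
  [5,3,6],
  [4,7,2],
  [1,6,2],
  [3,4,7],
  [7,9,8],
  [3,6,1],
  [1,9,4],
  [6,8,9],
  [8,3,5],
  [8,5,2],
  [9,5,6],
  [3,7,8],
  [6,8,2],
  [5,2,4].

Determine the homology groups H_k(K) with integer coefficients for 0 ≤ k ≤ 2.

Fix the vertex order 1 < 2 < 3 < 4 < 5 < 6 < 7 < 8 < 9 and write every simplex with vertices in increasing order. Then dim K = 2 and the simplices of K are:

  0-simplices (9): [1], [2], [3], [4], [5], [6], [7], [8], [9]
  1-simplices (27): (27 of them)
  2-simplices (18): [1,2,6], [1,2,7], [1,3,4], [1,3,6], [1,4,9], [1,7,9], [2,4,5], [2,4,7], [2,5,8], [2,6,8], [3,4,7], [3,5,6], [3,5,8], [3,7,8], [4,5,9], [5,6,9], [6,8,9], [7,8,9]

Hence C_0 ≅ Z^9, C_1 ≅ Z^27, C_2 ≅ Z^18.

Boundary ∂_1: C_1 → C_0 sends each edge [p,q] (with p < q) to q − p. For instance
  ∂[1,9] = [9] − [1].
The 9×27 boundary matrix has rank 8 and Smith normal form diag(1,1,1,1,1,1,1,1).

The boundary map ∂_2: C_2 → C_1 sends each 2-simplex [p,q,r] to [q,r] − [p,r] + [p,q]. For instance
  ∂[6,8,9] = [8,9] − [6,9] + [6,8],
  ∂[3,5,8] = [5,8] − [3,8] + [3,5].
The resulting 27×18 matrix has rank 18, and its Smith normal form has invariant factors (1,1,1,1,1,1,1,1,1,1,1,1,1,1,1,1,1,2).

Reading off H_k = ker ∂_k / im ∂_{k+1}:

  H_0: rank C_0 − rank ∂_1 = 9 − 8 = 1, and the invariant factors of ∂_1 are all 1, so H_0 = Z.
  H_1: rank ker ∂_1 − rank ∂_2 = (27 − 8) − 18 = 1, and ∂_2 has invariant factor 2 > 1, so H_1 = Z ⊕ Z/2.
  H_2: rank ker ∂_2 − rank ∂_3 = (18 − 18) − 0 = 0, and there is no ∂_3, so H_2 = 0.

As a check, the Euler characteristic is 9 − 27 + 18 = 0, which agrees with 1 − 1 + 0 = 0.
(K is a triangulation of the Klein bottle.)

H_0 ≅ Z,  H_1 ≅ Z ⊕ Z/2,  H_2 = 0.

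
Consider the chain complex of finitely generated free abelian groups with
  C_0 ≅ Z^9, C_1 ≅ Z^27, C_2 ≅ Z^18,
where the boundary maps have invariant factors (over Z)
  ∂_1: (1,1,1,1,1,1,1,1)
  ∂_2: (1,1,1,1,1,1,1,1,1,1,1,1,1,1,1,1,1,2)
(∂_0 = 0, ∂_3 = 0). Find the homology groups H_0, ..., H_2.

H_0 ≅ Z,  H_1 ≅ Z × Z/2,  H_2 = 0.

H_0: b_0 = 9 − 0 − 8 = 1; torsion from ∂_1 factors > 1: none. So H_0 ≅ Z.
H_1: b_1 = 27 − 8 − 18 = 1; torsion from ∂_2 factors > 1: [2]. So H_1 ≅ Z × Z/2.
H_2: b_2 = 18 − 18 − 0 = 0; torsion from ∂_3 factors > 1: none. So H_2 ≅ 0.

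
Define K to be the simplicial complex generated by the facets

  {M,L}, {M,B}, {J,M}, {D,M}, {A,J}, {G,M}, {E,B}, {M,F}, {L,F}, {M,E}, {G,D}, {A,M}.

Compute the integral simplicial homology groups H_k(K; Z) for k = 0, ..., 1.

Fix the vertex order A < B < D < E < F < G < J < L < M and write every simplex with vertices in increasing order. Then dim K = 1 and the simplices of K are:

  0-simplices (9): A, B, D, E, F, G, J, L, M
  1-simplices (12): AJ, AM, BE, BM, DG, DM, EM, FL, FM, GM, JM, LM

Hence C_0 ≅ Z^9, C_1 ≅ Z^12.

The boundary map ∂_1: C_1 → C_0 sends each edge [p,q] (with p < q) to q − p.
The resulting 9×12 matrix has rank 8, and its Smith normal form has invariant factors (1,1,1,1,1,1,1,1).

Now H_k = ker ∂_k / im ∂_{k+1}, so:

  H_0: rank C_0 − rank ∂_1 = 9 − 8 = 1, and the invariant factors of ∂_1 are all 1, so H_0 = Z.
  H_1: rank ker ∂_1 − rank ∂_2 = (12 − 8) − 0 = 4, and there is no ∂_2, so H_1 = Z^4.

H_0 = Z,  H_1 = Z^4.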